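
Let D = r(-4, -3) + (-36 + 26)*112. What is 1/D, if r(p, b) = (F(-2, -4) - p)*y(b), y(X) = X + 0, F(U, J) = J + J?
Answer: -1/1108 ≈ -0.00090253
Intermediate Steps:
F(U, J) = 2*J
y(X) = X
r(p, b) = b*(-8 - p) (r(p, b) = (2*(-4) - p)*b = (-8 - p)*b = b*(-8 - p))
D = -1108 (D = -1*(-3)*(8 - 4) + (-36 + 26)*112 = -1*(-3)*4 - 10*112 = 12 - 1120 = -1108)
1/D = 1/(-1108) = -1/1108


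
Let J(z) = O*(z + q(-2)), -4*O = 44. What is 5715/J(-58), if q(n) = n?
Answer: 381/44 ≈ 8.6591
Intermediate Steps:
O = -11 (O = -¼*44 = -11)
J(z) = 22 - 11*z (J(z) = -11*(z - 2) = -11*(-2 + z) = 22 - 11*z)
5715/J(-58) = 5715/(22 - 11*(-58)) = 5715/(22 + 638) = 5715/660 = 5715*(1/660) = 381/44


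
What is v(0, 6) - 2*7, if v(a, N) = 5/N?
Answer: -79/6 ≈ -13.167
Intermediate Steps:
v(0, 6) - 2*7 = 5/6 - 2*7 = 5*(⅙) - 14 = ⅚ - 14 = -79/6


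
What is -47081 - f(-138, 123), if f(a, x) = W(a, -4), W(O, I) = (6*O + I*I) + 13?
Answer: -46282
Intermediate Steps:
W(O, I) = 13 + I² + 6*O (W(O, I) = (6*O + I²) + 13 = (I² + 6*O) + 13 = 13 + I² + 6*O)
f(a, x) = 29 + 6*a (f(a, x) = 13 + (-4)² + 6*a = 13 + 16 + 6*a = 29 + 6*a)
-47081 - f(-138, 123) = -47081 - (29 + 6*(-138)) = -47081 - (29 - 828) = -47081 - 1*(-799) = -47081 + 799 = -46282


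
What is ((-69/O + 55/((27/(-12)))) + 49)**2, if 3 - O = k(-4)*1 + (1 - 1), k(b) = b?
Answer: 857476/3969 ≈ 216.04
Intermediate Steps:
O = 7 (O = 3 - (-4*1 + (1 - 1)) = 3 - (-4 + 0) = 3 - 1*(-4) = 3 + 4 = 7)
((-69/O + 55/((27/(-12)))) + 49)**2 = ((-69/7 + 55/((27/(-12)))) + 49)**2 = ((-69*1/7 + 55/((27*(-1/12)))) + 49)**2 = ((-69/7 + 55/(-9/4)) + 49)**2 = ((-69/7 + 55*(-4/9)) + 49)**2 = ((-69/7 - 220/9) + 49)**2 = (-2161/63 + 49)**2 = (926/63)**2 = 857476/3969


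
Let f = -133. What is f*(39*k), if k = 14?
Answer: -72618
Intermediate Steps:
f*(39*k) = -5187*14 = -133*546 = -72618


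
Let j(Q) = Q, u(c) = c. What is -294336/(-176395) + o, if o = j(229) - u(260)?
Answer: -5173909/176395 ≈ -29.331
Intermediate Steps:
o = -31 (o = 229 - 1*260 = 229 - 260 = -31)
-294336/(-176395) + o = -294336/(-176395) - 31 = -294336*(-1/176395) - 31 = 294336/176395 - 31 = -5173909/176395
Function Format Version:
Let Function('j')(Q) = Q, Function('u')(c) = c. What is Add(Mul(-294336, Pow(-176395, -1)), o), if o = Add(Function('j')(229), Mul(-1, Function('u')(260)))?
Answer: Rational(-5173909, 176395) ≈ -29.331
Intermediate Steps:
o = -31 (o = Add(229, Mul(-1, 260)) = Add(229, -260) = -31)
Add(Mul(-294336, Pow(-176395, -1)), o) = Add(Mul(-294336, Pow(-176395, -1)), -31) = Add(Mul(-294336, Rational(-1, 176395)), -31) = Add(Rational(294336, 176395), -31) = Rational(-5173909, 176395)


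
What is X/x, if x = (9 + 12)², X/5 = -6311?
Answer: -31555/441 ≈ -71.553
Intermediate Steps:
X = -31555 (X = 5*(-6311) = -31555)
x = 441 (x = 21² = 441)
X/x = -31555/441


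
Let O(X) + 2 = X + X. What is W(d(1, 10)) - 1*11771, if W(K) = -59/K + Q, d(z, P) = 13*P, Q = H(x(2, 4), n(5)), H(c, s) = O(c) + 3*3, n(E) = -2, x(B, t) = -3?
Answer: -1530159/130 ≈ -11770.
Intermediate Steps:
O(X) = -2 + 2*X (O(X) = -2 + (X + X) = -2 + 2*X)
H(c, s) = 7 + 2*c (H(c, s) = (-2 + 2*c) + 3*3 = (-2 + 2*c) + 9 = 7 + 2*c)
Q = 1 (Q = 7 + 2*(-3) = 7 - 6 = 1)
W(K) = 1 - 59/K (W(K) = -59/K + 1 = 1 - 59/K)
W(d(1, 10)) - 1*11771 = (-59 + 13*10)/((13*10)) - 1*11771 = (-59 + 130)/130 - 11771 = (1/130)*71 - 11771 = 71/130 - 11771 = -1530159/130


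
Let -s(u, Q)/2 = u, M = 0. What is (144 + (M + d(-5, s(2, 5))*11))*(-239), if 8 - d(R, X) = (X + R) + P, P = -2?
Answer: -84367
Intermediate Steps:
s(u, Q) = -2*u
d(R, X) = 10 - R - X (d(R, X) = 8 - ((X + R) - 2) = 8 - ((R + X) - 2) = 8 - (-2 + R + X) = 8 + (2 - R - X) = 10 - R - X)
(144 + (M + d(-5, s(2, 5))*11))*(-239) = (144 + (0 + (10 - 1*(-5) - (-2)*2)*11))*(-239) = (144 + (0 + (10 + 5 - 1*(-4))*11))*(-239) = (144 + (0 + (10 + 5 + 4)*11))*(-239) = (144 + (0 + 19*11))*(-239) = (144 + (0 + 209))*(-239) = (144 + 209)*(-239) = 353*(-239) = -84367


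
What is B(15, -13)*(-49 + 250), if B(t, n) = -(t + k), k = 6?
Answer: -4221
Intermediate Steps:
B(t, n) = -6 - t (B(t, n) = -(t + 6) = -(6 + t) = -6 - t)
B(15, -13)*(-49 + 250) = (-6 - 1*15)*(-49 + 250) = (-6 - 15)*201 = -21*201 = -4221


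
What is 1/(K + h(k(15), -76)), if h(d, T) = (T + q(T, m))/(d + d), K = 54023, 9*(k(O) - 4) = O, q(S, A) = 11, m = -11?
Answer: 34/1836587 ≈ 1.8513e-5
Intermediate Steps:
k(O) = 4 + O/9
h(d, T) = (11 + T)/(2*d) (h(d, T) = (T + 11)/(d + d) = (11 + T)/((2*d)) = (11 + T)*(1/(2*d)) = (11 + T)/(2*d))
1/(K + h(k(15), -76)) = 1/(54023 + (11 - 76)/(2*(4 + (⅑)*15))) = 1/(54023 + (½)*(-65)/(4 + 5/3)) = 1/(54023 + (½)*(-65)/(17/3)) = 1/(54023 + (½)*(3/17)*(-65)) = 1/(54023 - 195/34) = 1/(1836587/34) = 34/1836587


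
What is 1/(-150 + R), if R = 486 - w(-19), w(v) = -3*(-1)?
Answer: 1/333 ≈ 0.0030030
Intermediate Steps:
w(v) = 3
R = 483 (R = 486 - 1*3 = 486 - 3 = 483)
1/(-150 + R) = 1/(-150 + 483) = 1/333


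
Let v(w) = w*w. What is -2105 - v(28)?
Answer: -2889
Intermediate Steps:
v(w) = w²
-2105 - v(28) = -2105 - 1*28² = -2105 - 1*784 = -2105 - 784 = -2889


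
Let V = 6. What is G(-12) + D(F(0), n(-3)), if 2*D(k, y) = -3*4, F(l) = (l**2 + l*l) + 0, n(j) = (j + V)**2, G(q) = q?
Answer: -18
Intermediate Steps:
n(j) = (6 + j)**2 (n(j) = (j + 6)**2 = (6 + j)**2)
F(l) = 2*l**2 (F(l) = (l**2 + l**2) + 0 = 2*l**2 + 0 = 2*l**2)
D(k, y) = -6 (D(k, y) = (-3*4)/2 = (1/2)*(-12) = -6)
G(-12) + D(F(0), n(-3)) = -12 - 6 = -18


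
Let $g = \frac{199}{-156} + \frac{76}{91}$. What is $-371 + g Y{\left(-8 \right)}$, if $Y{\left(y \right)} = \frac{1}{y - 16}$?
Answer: $- \frac{747899}{2016} \approx -370.98$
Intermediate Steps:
$Y{\left(y \right)} = \frac{1}{-16 + y}$
$g = - \frac{37}{84}$ ($g = 199 \left(- \frac{1}{156}\right) + 76 \cdot \frac{1}{91} = - \frac{199}{156} + \frac{76}{91} = - \frac{37}{84} \approx -0.44048$)
$-371 + g Y{\left(-8 \right)} = -371 - \frac{37}{84 \left(-16 - 8\right)} = -371 - \frac{37}{84 \left(-24\right)} = -371 - - \frac{37}{2016} = -371 + \frac{37}{2016} = - \frac{747899}{2016}$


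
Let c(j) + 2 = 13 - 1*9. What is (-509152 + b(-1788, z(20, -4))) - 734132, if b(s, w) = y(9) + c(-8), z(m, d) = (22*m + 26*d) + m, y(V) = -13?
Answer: -1243295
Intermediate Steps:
c(j) = 2 (c(j) = -2 + (13 - 1*9) = -2 + (13 - 9) = -2 + 4 = 2)
z(m, d) = 23*m + 26*d
b(s, w) = -11 (b(s, w) = -13 + 2 = -11)
(-509152 + b(-1788, z(20, -4))) - 734132 = (-509152 - 11) - 734132 = -509163 - 734132 = -1243295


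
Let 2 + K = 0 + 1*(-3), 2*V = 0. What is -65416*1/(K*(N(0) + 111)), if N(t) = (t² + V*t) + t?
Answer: 1768/15 ≈ 117.87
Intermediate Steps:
V = 0 (V = (½)*0 = 0)
N(t) = t + t² (N(t) = (t² + 0*t) + t = (t² + 0) + t = t² + t = t + t²)
K = -5 (K = -2 + (0 + 1*(-3)) = -2 + (0 - 3) = -2 - 3 = -5)
-65416*1/(K*(N(0) + 111)) = -65416*(-1/(5*(0*(1 + 0) + 111))) = -65416*(-1/(5*(0*1 + 111))) = -65416*(-1/(5*(0 + 111))) = -65416/((-5*111)) = -65416/(-555) = -65416*(-1/555) = 1768/15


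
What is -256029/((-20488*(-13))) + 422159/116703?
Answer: 82560164309/31083143832 ≈ 2.6561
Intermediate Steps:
-256029/((-20488*(-13))) + 422159/116703 = -256029/266344 + 422159*(1/116703) = -256029*1/266344 + 422159/116703 = -256029/266344 + 422159/116703 = 82560164309/31083143832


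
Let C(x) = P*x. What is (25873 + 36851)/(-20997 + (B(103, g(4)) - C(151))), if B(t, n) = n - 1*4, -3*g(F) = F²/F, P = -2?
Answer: -188172/62101 ≈ -3.0301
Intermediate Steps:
g(F) = -F/3 (g(F) = -F²/(3*F) = -F/3)
B(t, n) = -4 + n (B(t, n) = n - 4 = -4 + n)
C(x) = -2*x
(25873 + 36851)/(-20997 + (B(103, g(4)) - C(151))) = (25873 + 36851)/(-20997 + ((-4 - ⅓*4) - (-2)*151)) = 62724/(-20997 + ((-4 - 4/3) - 1*(-302))) = 62724/(-20997 + (-16/3 + 302)) = 62724/(-20997 + 890/3) = 62724/(-62101/3) = 62724*(-3/62101) = -188172/62101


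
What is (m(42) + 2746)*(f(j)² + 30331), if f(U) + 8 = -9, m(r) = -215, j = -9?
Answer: 77499220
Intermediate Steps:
f(U) = -17 (f(U) = -8 - 9 = -17)
(m(42) + 2746)*(f(j)² + 30331) = (-215 + 2746)*((-17)² + 30331) = 2531*(289 + 30331) = 2531*30620 = 77499220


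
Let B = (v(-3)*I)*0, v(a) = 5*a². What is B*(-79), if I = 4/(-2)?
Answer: 0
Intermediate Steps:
I = -2 (I = 4*(-½) = -2)
B = 0 (B = ((5*(-3)²)*(-2))*0 = ((5*9)*(-2))*0 = (45*(-2))*0 = -90*0 = 0)
B*(-79) = 0*(-79) = 0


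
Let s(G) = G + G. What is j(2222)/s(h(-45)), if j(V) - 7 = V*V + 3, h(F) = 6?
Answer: 2468647/6 ≈ 4.1144e+5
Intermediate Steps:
j(V) = 10 + V² (j(V) = 7 + (V*V + 3) = 7 + (V² + 3) = 7 + (3 + V²) = 10 + V²)
s(G) = 2*G
j(2222)/s(h(-45)) = (10 + 2222²)/((2*6)) = (10 + 4937284)/12 = 4937294*(1/12) = 2468647/6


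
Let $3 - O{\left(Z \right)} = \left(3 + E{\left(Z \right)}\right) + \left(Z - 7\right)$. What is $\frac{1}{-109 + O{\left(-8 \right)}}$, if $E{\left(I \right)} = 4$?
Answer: $- \frac{1}{98} \approx -0.010204$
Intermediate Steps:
$O{\left(Z \right)} = 3 - Z$ ($O{\left(Z \right)} = 3 - \left(\left(3 + 4\right) + \left(Z - 7\right)\right) = 3 - \left(7 + \left(-7 + Z\right)\right) = 3 - Z$)
$\frac{1}{-109 + O{\left(-8 \right)}} = \frac{1}{-109 + \left(3 - -8\right)} = \frac{1}{-109 + \left(3 + 8\right)} = \frac{1}{-109 + 11} = \frac{1}{-98} = - \frac{1}{98}$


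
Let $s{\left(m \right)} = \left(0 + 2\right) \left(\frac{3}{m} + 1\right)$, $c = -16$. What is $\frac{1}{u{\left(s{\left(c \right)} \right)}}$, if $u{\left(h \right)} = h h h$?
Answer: $\frac{512}{2197} \approx 0.23305$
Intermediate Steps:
$s{\left(m \right)} = 2 + \frac{6}{m}$ ($s{\left(m \right)} = 2 \left(1 + \frac{3}{m}\right) = 2 + \frac{6}{m}$)
$u{\left(h \right)} = h^{3}$ ($u{\left(h \right)} = h^{2} h = h^{3}$)
$\frac{1}{u{\left(s{\left(c \right)} \right)}} = \frac{1}{\left(2 + \frac{6}{-16}\right)^{3}} = \frac{1}{\left(2 + 6 \left(- \frac{1}{16}\right)\right)^{3}} = \frac{1}{\left(2 - \frac{3}{8}\right)^{3}} = \frac{1}{\left(\frac{13}{8}\right)^{3}} = \frac{1}{\frac{2197}{512}} = \frac{512}{2197}$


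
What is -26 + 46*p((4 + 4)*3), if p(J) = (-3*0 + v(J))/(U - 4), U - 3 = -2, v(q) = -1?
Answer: -32/3 ≈ -10.667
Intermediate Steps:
U = 1 (U = 3 - 2 = 1)
p(J) = ⅓ (p(J) = (-3*0 - 1)/(1 - 4) = (0 - 1)/(-3) = -1*(-⅓) = ⅓)
-26 + 46*p((4 + 4)*3) = -26 + 46*(⅓) = -26 + 46/3 = -32/3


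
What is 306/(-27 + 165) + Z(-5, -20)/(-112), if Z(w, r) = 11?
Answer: 5459/2576 ≈ 2.1192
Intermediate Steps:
306/(-27 + 165) + Z(-5, -20)/(-112) = 306/(-27 + 165) + 11/(-112) = 306/138 + 11*(-1/112) = 306*(1/138) - 11/112 = 51/23 - 11/112 = 5459/2576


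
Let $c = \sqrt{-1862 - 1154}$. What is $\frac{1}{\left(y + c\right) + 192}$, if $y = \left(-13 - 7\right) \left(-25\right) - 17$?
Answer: $\frac{675}{458641} - \frac{2 i \sqrt{754}}{458641} \approx 0.0014717 - 0.00011974 i$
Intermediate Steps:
$c = 2 i \sqrt{754}$ ($c = \sqrt{-3016} = 2 i \sqrt{754} \approx 54.918 i$)
$y = 483$ ($y = \left(-20\right) \left(-25\right) - 17 = 500 - 17 = 483$)
$\frac{1}{\left(y + c\right) + 192} = \frac{1}{\left(483 + 2 i \sqrt{754}\right) + 192} = \frac{1}{675 + 2 i \sqrt{754}}$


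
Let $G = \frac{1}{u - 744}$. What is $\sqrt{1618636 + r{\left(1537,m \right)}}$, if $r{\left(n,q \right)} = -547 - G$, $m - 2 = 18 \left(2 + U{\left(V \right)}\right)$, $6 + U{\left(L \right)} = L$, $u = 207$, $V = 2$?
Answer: $\frac{\sqrt{466606707378}}{537} \approx 1272.0$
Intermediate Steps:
$U{\left(L \right)} = -6 + L$
$G = - \frac{1}{537}$ ($G = \frac{1}{207 - 744} = \frac{1}{-537} = - \frac{1}{537} \approx -0.0018622$)
$m = -34$ ($m = 2 + 18 \left(2 + \left(-6 + 2\right)\right) = 2 + 18 \left(2 - 4\right) = 2 + 18 \left(-2\right) = 2 - 36 = -34$)
$r{\left(n,q \right)} = - \frac{293738}{537}$ ($r{\left(n,q \right)} = -547 - - \frac{1}{537} = -547 + \frac{1}{537} = - \frac{293738}{537}$)
$\sqrt{1618636 + r{\left(1537,m \right)}} = \sqrt{1618636 - \frac{293738}{537}} = \sqrt{\frac{868913794}{537}} = \frac{\sqrt{466606707378}}{537}$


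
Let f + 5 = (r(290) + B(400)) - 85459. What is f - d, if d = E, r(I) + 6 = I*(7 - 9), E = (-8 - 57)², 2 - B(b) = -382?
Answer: -89891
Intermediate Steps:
B(b) = 384 (B(b) = 2 - 1*(-382) = 2 + 382 = 384)
E = 4225 (E = (-65)² = 4225)
r(I) = -6 - 2*I (r(I) = -6 + I*(7 - 9) = -6 + I*(-2) = -6 - 2*I)
d = 4225
f = -85666 (f = -5 + (((-6 - 2*290) + 384) - 85459) = -5 + (((-6 - 580) + 384) - 85459) = -5 + ((-586 + 384) - 85459) = -5 + (-202 - 85459) = -5 - 85661 = -85666)
f - d = -85666 - 1*4225 = -85666 - 4225 = -89891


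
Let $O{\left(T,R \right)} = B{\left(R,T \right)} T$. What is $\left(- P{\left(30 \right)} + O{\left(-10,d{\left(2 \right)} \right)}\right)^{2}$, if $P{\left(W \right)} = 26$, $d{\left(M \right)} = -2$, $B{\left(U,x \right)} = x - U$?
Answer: $2916$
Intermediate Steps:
$O{\left(T,R \right)} = T \left(T - R\right)$ ($O{\left(T,R \right)} = \left(T - R\right) T = T \left(T - R\right)$)
$\left(- P{\left(30 \right)} + O{\left(-10,d{\left(2 \right)} \right)}\right)^{2} = \left(\left(-1\right) 26 - 10 \left(-10 - -2\right)\right)^{2} = \left(-26 - 10 \left(-10 + 2\right)\right)^{2} = \left(-26 - -80\right)^{2} = \left(-26 + 80\right)^{2} = 54^{2} = 2916$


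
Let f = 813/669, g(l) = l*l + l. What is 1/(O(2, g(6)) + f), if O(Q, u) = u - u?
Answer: 223/271 ≈ 0.82288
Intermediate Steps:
g(l) = l + l**2 (g(l) = l**2 + l = l + l**2)
O(Q, u) = 0
f = 271/223 (f = 813*(1/669) = 271/223 ≈ 1.2152)
1/(O(2, g(6)) + f) = 1/(0 + 271/223) = 1/(271/223) = 223/271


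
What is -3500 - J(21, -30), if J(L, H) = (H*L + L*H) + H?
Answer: -2210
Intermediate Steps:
J(L, H) = H + 2*H*L (J(L, H) = (H*L + H*L) + H = 2*H*L + H = H + 2*H*L)
-3500 - J(21, -30) = -3500 - (-30)*(1 + 2*21) = -3500 - (-30)*(1 + 42) = -3500 - (-30)*43 = -3500 - 1*(-1290) = -3500 + 1290 = -2210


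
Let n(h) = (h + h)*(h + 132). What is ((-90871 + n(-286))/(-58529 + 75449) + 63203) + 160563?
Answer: 3786117937/16920 ≈ 2.2377e+5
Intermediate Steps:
n(h) = 2*h*(132 + h) (n(h) = (2*h)*(132 + h) = 2*h*(132 + h))
((-90871 + n(-286))/(-58529 + 75449) + 63203) + 160563 = ((-90871 + 2*(-286)*(132 - 286))/(-58529 + 75449) + 63203) + 160563 = ((-90871 + 2*(-286)*(-154))/16920 + 63203) + 160563 = ((-90871 + 88088)*(1/16920) + 63203) + 160563 = (-2783*1/16920 + 63203) + 160563 = (-2783/16920 + 63203) + 160563 = 1069391977/16920 + 160563 = 3786117937/16920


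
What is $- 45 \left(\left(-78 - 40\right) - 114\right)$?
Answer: $10440$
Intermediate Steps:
$- 45 \left(\left(-78 - 40\right) - 114\right) = - 45 \left(-118 - 114\right) = \left(-45\right) \left(-232\right) = 10440$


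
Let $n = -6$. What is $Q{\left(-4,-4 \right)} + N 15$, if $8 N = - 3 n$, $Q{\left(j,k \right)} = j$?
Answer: $\frac{119}{4} \approx 29.75$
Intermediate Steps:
$N = \frac{9}{4}$ ($N = \frac{\left(-3\right) \left(-6\right)}{8} = \frac{1}{8} \cdot 18 = \frac{9}{4} \approx 2.25$)
$Q{\left(-4,-4 \right)} + N 15 = -4 + \frac{9}{4} \cdot 15 = -4 + \frac{135}{4} = \frac{119}{4}$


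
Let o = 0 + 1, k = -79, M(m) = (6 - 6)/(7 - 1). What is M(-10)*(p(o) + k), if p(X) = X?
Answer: 0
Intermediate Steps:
M(m) = 0 (M(m) = 0/6 = 0*(⅙) = 0)
o = 1
M(-10)*(p(o) + k) = 0*(1 - 79) = 0*(-78) = 0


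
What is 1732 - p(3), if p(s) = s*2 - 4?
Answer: 1730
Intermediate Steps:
p(s) = -4 + 2*s (p(s) = 2*s - 4 = -4 + 2*s)
1732 - p(3) = 1732 - (-4 + 2*3) = 1732 - (-4 + 6) = 1732 - 1*2 = 1732 - 2 = 1730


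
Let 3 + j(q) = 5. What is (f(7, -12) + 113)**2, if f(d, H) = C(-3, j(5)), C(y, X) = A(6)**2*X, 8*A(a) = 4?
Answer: 51529/4 ≈ 12882.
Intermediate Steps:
j(q) = 2 (j(q) = -3 + 5 = 2)
A(a) = 1/2 (A(a) = (1/8)*4 = 1/2)
C(y, X) = X/4 (C(y, X) = (1/2)**2*X = X/4)
f(d, H) = 1/2 (f(d, H) = (1/4)*2 = 1/2)
(f(7, -12) + 113)**2 = (1/2 + 113)**2 = (227/2)**2 = 51529/4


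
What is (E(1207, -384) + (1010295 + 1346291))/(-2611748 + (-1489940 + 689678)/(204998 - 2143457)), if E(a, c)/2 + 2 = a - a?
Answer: -761356264523/843794269345 ≈ -0.90230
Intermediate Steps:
E(a, c) = -4 (E(a, c) = -4 + 2*(a - a) = -4 + 2*0 = -4 + 0 = -4)
(E(1207, -384) + (1010295 + 1346291))/(-2611748 + (-1489940 + 689678)/(204998 - 2143457)) = (-4 + (1010295 + 1346291))/(-2611748 + (-1489940 + 689678)/(204998 - 2143457)) = (-4 + 2356586)/(-2611748 - 800262/(-1938459)) = 2356582/(-2611748 - 800262*(-1/1938459)) = 2356582/(-2611748 + 266754/646153) = 2356582/(-1687588538690/646153) = 2356582*(-646153/1687588538690) = -761356264523/843794269345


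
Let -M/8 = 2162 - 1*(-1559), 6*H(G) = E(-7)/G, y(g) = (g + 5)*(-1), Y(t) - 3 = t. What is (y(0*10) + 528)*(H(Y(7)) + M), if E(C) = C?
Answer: -934123501/60 ≈ -1.5569e+7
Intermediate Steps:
Y(t) = 3 + t
y(g) = -5 - g (y(g) = (5 + g)*(-1) = -5 - g)
H(G) = -7/(6*G) (H(G) = (-7/G)/6 = -7/(6*G))
M = -29768 (M = -8*(2162 - 1*(-1559)) = -8*(2162 + 1559) = -8*3721 = -29768)
(y(0*10) + 528)*(H(Y(7)) + M) = ((-5 - 0*10) + 528)*(-7/(6*(3 + 7)) - 29768) = ((-5 - 1*0) + 528)*(-7/6/10 - 29768) = ((-5 + 0) + 528)*(-7/6*⅒ - 29768) = (-5 + 528)*(-7/60 - 29768) = 523*(-1786087/60) = -934123501/60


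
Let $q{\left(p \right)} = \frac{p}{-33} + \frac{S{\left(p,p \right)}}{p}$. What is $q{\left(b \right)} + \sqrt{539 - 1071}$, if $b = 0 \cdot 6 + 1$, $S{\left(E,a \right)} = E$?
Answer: $\frac{32}{33} + 2 i \sqrt{133} \approx 0.9697 + 23.065 i$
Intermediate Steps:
$b = 1$ ($b = 0 + 1 = 1$)
$q{\left(p \right)} = 1 - \frac{p}{33}$ ($q{\left(p \right)} = \frac{p}{-33} + \frac{p}{p} = p \left(- \frac{1}{33}\right) + 1 = - \frac{p}{33} + 1 = 1 - \frac{p}{33}$)
$q{\left(b \right)} + \sqrt{539 - 1071} = \left(1 - \frac{1}{33}\right) + \sqrt{539 - 1071} = \left(1 - \frac{1}{33}\right) + \sqrt{-532} = \frac{32}{33} + 2 i \sqrt{133}$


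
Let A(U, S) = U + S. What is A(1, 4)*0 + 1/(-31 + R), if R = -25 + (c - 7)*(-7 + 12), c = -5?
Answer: -1/116 ≈ -0.0086207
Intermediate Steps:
R = -85 (R = -25 + (-5 - 7)*(-7 + 12) = -25 - 12*5 = -25 - 60 = -85)
A(U, S) = S + U
A(1, 4)*0 + 1/(-31 + R) = (4 + 1)*0 + 1/(-31 - 85) = 5*0 + 1/(-116) = 0 - 1/116 = -1/116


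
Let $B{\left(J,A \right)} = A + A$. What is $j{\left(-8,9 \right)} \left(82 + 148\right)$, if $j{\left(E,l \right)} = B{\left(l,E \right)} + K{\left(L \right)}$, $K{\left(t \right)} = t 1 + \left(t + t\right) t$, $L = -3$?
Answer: $-230$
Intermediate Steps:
$B{\left(J,A \right)} = 2 A$
$K{\left(t \right)} = t + 2 t^{2}$ ($K{\left(t \right)} = t + 2 t t = t + 2 t^{2}$)
$j{\left(E,l \right)} = 15 + 2 E$ ($j{\left(E,l \right)} = 2 E - 3 \left(1 + 2 \left(-3\right)\right) = 2 E - 3 \left(1 - 6\right) = 2 E - -15 = 2 E + 15 = 15 + 2 E$)
$j{\left(-8,9 \right)} \left(82 + 148\right) = \left(15 + 2 \left(-8\right)\right) \left(82 + 148\right) = \left(15 - 16\right) 230 = \left(-1\right) 230 = -230$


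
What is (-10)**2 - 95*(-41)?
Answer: 3995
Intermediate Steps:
(-10)**2 - 95*(-41) = 100 + 3895 = 3995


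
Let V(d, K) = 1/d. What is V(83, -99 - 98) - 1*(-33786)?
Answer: 2804239/83 ≈ 33786.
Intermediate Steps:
V(83, -99 - 98) - 1*(-33786) = 1/83 - 1*(-33786) = 1/83 + 33786 = 2804239/83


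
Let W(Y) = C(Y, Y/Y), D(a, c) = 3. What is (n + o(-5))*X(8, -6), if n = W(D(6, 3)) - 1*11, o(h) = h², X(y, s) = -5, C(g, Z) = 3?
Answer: -85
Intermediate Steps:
W(Y) = 3
n = -8 (n = 3 - 1*11 = 3 - 11 = -8)
(n + o(-5))*X(8, -6) = (-8 + (-5)²)*(-5) = (-8 + 25)*(-5) = 17*(-5) = -85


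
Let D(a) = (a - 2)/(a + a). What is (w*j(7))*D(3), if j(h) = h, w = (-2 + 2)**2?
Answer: 0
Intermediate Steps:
w = 0 (w = 0**2 = 0)
D(a) = (-2 + a)/(2*a) (D(a) = (-2 + a)/((2*a)) = (-2 + a)*(1/(2*a)) = (-2 + a)/(2*a))
(w*j(7))*D(3) = (0*7)*((1/2)*(-2 + 3)/3) = 0*((1/2)*(1/3)*1) = 0*(1/6) = 0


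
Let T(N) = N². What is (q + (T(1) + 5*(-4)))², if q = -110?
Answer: 16641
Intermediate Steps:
(q + (T(1) + 5*(-4)))² = (-110 + (1² + 5*(-4)))² = (-110 + (1 - 20))² = (-110 - 19)² = (-129)² = 16641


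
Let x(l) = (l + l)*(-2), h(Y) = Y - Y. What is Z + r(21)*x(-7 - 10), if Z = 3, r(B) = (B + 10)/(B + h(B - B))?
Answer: 2171/21 ≈ 103.38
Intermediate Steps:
h(Y) = 0
r(B) = (10 + B)/B (r(B) = (B + 10)/(B + 0) = (10 + B)/B)
x(l) = -4*l (x(l) = (2*l)*(-2) = -4*l)
Z + r(21)*x(-7 - 10) = 3 + ((10 + 21)/21)*(-4*(-7 - 10)) = 3 + ((1/21)*31)*(-4*(-17)) = 3 + (31/21)*68 = 3 + 2108/21 = 2171/21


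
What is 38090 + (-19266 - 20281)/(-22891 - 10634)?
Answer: 1277006797/33525 ≈ 38091.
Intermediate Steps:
38090 + (-19266 - 20281)/(-22891 - 10634) = 38090 - 39547/(-33525) = 38090 - 39547*(-1/33525) = 38090 + 39547/33525 = 1277006797/33525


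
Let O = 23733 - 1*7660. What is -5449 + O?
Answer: 10624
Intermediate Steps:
O = 16073 (O = 23733 - 7660 = 16073)
-5449 + O = -5449 + 16073 = 10624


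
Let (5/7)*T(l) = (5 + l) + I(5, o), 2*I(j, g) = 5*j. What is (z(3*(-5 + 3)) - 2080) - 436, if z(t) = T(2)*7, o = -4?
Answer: -23249/10 ≈ -2324.9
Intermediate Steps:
I(j, g) = 5*j/2 (I(j, g) = (5*j)/2 = 5*j/2)
T(l) = 49/2 + 7*l/5 (T(l) = 7*((5 + l) + (5/2)*5)/5 = 7*((5 + l) + 25/2)/5 = 7*(35/2 + l)/5 = 49/2 + 7*l/5)
z(t) = 1911/10 (z(t) = (49/2 + (7/5)*2)*7 = (49/2 + 14/5)*7 = (273/10)*7 = 1911/10)
(z(3*(-5 + 3)) - 2080) - 436 = (1911/10 - 2080) - 436 = -18889/10 - 436 = -23249/10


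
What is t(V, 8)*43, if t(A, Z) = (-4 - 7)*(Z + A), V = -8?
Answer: 0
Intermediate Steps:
t(A, Z) = -11*A - 11*Z (t(A, Z) = -11*(A + Z) = -11*A - 11*Z)
t(V, 8)*43 = (-11*(-8) - 11*8)*43 = (88 - 88)*43 = 0*43 = 0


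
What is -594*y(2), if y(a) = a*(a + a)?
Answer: -4752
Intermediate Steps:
y(a) = 2*a² (y(a) = a*(2*a) = 2*a²)
-594*y(2) = -1188*2² = -1188*4 = -594*8 = -4752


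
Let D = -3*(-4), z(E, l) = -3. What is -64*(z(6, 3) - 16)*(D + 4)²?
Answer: 311296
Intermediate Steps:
D = 12
-64*(z(6, 3) - 16)*(D + 4)² = -64*(-3 - 16)*(12 + 4)² = -(-1216)*16² = -(-1216)*256 = -64*(-4864) = 311296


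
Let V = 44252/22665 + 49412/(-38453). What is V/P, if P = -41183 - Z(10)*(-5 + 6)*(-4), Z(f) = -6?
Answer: -581699176/35913435254715 ≈ -1.6197e-5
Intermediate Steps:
P = -41207 (P = -41183 - (-6)*(-5 + 6)*(-4) = -41183 - (-6)*1*(-4) = -41183 - (-6)*(-4) = -41183 - 1*24 = -41183 - 24 = -41207)
V = 581699176/871537245 (V = 44252*(1/22665) + 49412*(-1/38453) = 44252/22665 - 49412/38453 = 581699176/871537245 ≈ 0.66744)
V/P = (581699176/871537245)/(-41207) = (581699176/871537245)*(-1/41207) = -581699176/35913435254715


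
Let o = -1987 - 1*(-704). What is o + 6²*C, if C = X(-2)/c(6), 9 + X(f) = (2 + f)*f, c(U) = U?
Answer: -1337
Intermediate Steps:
X(f) = -9 + f*(2 + f) (X(f) = -9 + (2 + f)*f = -9 + f*(2 + f))
o = -1283 (o = -1987 + 704 = -1283)
C = -3/2 (C = (-9 + (-2)² + 2*(-2))/6 = (-9 + 4 - 4)*(⅙) = -9*⅙ = -3/2 ≈ -1.5000)
o + 6²*C = -1283 + 6²*(-3/2) = -1283 + 36*(-3/2) = -1283 - 54 = -1337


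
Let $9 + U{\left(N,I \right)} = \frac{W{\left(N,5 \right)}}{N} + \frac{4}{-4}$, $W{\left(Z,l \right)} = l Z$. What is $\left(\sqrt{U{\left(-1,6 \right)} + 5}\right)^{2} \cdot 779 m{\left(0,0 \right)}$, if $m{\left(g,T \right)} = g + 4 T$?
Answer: $0$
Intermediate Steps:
$W{\left(Z,l \right)} = Z l$
$U{\left(N,I \right)} = -5$ ($U{\left(N,I \right)} = -9 + \left(\frac{N 5}{N} + \frac{4}{-4}\right) = -9 + \left(\frac{5 N}{N} + 4 \left(- \frac{1}{4}\right)\right) = -9 + \left(5 - 1\right) = -9 + 4 = -5$)
$\left(\sqrt{U{\left(-1,6 \right)} + 5}\right)^{2} \cdot 779 m{\left(0,0 \right)} = \left(\sqrt{-5 + 5}\right)^{2} \cdot 779 \left(0 + 4 \cdot 0\right) = \left(\sqrt{0}\right)^{2} \cdot 779 \left(0 + 0\right) = 0^{2} \cdot 779 \cdot 0 = 0 \cdot 0 = 0$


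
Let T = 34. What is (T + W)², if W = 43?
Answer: 5929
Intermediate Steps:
(T + W)² = (34 + 43)² = 77² = 5929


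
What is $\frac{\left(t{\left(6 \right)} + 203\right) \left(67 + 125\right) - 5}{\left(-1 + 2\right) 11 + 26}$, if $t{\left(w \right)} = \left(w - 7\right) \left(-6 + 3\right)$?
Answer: $\frac{39547}{37} \approx 1068.8$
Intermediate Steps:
$t{\left(w \right)} = 21 - 3 w$ ($t{\left(w \right)} = \left(-7 + w\right) \left(-3\right) = 21 - 3 w$)
$\frac{\left(t{\left(6 \right)} + 203\right) \left(67 + 125\right) - 5}{\left(-1 + 2\right) 11 + 26} = \frac{\left(\left(21 - 18\right) + 203\right) \left(67 + 125\right) - 5}{\left(-1 + 2\right) 11 + 26} = \frac{\left(\left(21 - 18\right) + 203\right) 192 - 5}{1 \cdot 11 + 26} = \frac{\left(3 + 203\right) 192 - 5}{11 + 26} = \frac{206 \cdot 192 - 5}{37} = \left(39552 - 5\right) \frac{1}{37} = 39547 \cdot \frac{1}{37} = \frac{39547}{37}$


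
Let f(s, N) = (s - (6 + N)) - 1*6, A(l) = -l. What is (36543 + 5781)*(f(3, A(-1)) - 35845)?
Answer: -1517527020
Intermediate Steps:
f(s, N) = -12 + s - N (f(s, N) = (s + (-6 - N)) - 6 = (-6 + s - N) - 6 = -12 + s - N)
(36543 + 5781)*(f(3, A(-1)) - 35845) = (36543 + 5781)*((-12 + 3 - (-1)*(-1)) - 35845) = 42324*((-12 + 3 - 1*1) - 35845) = 42324*((-12 + 3 - 1) - 35845) = 42324*(-10 - 35845) = 42324*(-35855) = -1517527020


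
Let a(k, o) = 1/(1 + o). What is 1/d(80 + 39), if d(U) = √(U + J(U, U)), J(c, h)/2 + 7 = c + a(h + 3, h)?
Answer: 2*√308715/20581 ≈ 0.053994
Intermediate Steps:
J(c, h) = -14 + 2*c + 2/(1 + h) (J(c, h) = -14 + 2*(c + 1/(1 + h)) = -14 + (2*c + 2/(1 + h)) = -14 + 2*c + 2/(1 + h))
d(U) = √(U + 2*(1 + (1 + U)*(-7 + U))/(1 + U))
1/d(80 + 39) = 1/(√((-12 - 11*(80 + 39) + 3*(80 + 39)²)/(1 + (80 + 39)))) = 1/(√((-12 - 11*119 + 3*119²)/(1 + 119))) = 1/(√((-12 - 1309 + 3*14161)/120)) = 1/(√((-12 - 1309 + 42483)/120)) = 1/(√((1/120)*41162)) = 1/(√(20581/60)) = 1/(√308715/30) = 2*√308715/20581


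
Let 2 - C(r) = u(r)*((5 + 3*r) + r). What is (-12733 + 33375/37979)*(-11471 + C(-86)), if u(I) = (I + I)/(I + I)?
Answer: 5381947472160/37979 ≈ 1.4171e+8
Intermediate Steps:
u(I) = 1 (u(I) = (2*I)/((2*I)) = (2*I)*(1/(2*I)) = 1)
C(r) = -3 - 4*r (C(r) = 2 - ((5 + 3*r) + r) = 2 - (5 + 4*r) = 2 + (-5 - 4*r) = -3 - 4*r)
(-12733 + 33375/37979)*(-11471 + C(-86)) = (-12733 + 33375/37979)*(-11471 + (-3 - 4*(-86))) = (-12733 + 33375*(1/37979))*(-11471 + (-3 + 344)) = (-12733 + 33375/37979)*(-11471 + 341) = -483553232/37979*(-11130) = 5381947472160/37979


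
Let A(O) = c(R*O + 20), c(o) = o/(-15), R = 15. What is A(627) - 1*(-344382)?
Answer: 1031261/3 ≈ 3.4375e+5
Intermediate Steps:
c(o) = -o/15 (c(o) = o*(-1/15) = -o/15)
A(O) = -4/3 - O (A(O) = -(15*O + 20)/15 = -(20 + 15*O)/15 = -4/3 - O)
A(627) - 1*(-344382) = (-4/3 - 1*627) - 1*(-344382) = (-4/3 - 627) + 344382 = -1885/3 + 344382 = 1031261/3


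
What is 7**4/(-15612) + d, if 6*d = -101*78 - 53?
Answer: -6879621/5204 ≈ -1322.0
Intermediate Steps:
d = -7931/6 (d = (-101*78 - 53)/6 = (-7878 - 53)/6 = (1/6)*(-7931) = -7931/6 ≈ -1321.8)
7**4/(-15612) + d = 7**4/(-15612) - 7931/6 = 2401*(-1/15612) - 7931/6 = -2401/15612 - 7931/6 = -6879621/5204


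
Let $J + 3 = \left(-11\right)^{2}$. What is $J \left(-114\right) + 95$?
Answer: $-13357$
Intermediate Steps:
$J = 118$ ($J = -3 + \left(-11\right)^{2} = -3 + 121 = 118$)
$J \left(-114\right) + 95 = 118 \left(-114\right) + 95 = -13452 + 95 = -13357$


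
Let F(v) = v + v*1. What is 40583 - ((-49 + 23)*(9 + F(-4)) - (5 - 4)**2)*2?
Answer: 40637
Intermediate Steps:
F(v) = 2*v (F(v) = v + v = 2*v)
40583 - ((-49 + 23)*(9 + F(-4)) - (5 - 4)**2)*2 = 40583 - ((-49 + 23)*(9 + 2*(-4)) - (5 - 4)**2)*2 = 40583 - (-26*(9 - 8) - 1*1**2)*2 = 40583 - (-26*1 - 1*1)*2 = 40583 - (-26 - 1)*2 = 40583 - (-27)*2 = 40583 - 1*(-54) = 40583 + 54 = 40637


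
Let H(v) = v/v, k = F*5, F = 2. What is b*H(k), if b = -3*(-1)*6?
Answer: 18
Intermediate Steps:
k = 10 (k = 2*5 = 10)
b = 18 (b = 3*6 = 18)
H(v) = 1
b*H(k) = 18*1 = 18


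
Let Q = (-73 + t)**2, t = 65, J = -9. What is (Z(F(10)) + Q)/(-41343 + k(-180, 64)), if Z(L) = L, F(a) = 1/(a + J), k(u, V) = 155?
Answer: -65/41188 ≈ -0.0015781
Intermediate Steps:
F(a) = 1/(-9 + a) (F(a) = 1/(a - 9) = 1/(-9 + a))
Q = 64 (Q = (-73 + 65)**2 = (-8)**2 = 64)
(Z(F(10)) + Q)/(-41343 + k(-180, 64)) = (1/(-9 + 10) + 64)/(-41343 + 155) = (1/1 + 64)/(-41188) = (1 + 64)*(-1/41188) = 65*(-1/41188) = -65/41188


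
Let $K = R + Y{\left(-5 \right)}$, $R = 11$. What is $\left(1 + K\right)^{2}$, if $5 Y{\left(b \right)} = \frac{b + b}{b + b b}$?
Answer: $\frac{14161}{100} \approx 141.61$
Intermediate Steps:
$Y{\left(b \right)} = \frac{2 b}{5 \left(b + b^{2}\right)}$ ($Y{\left(b \right)} = \frac{\left(b + b\right) \frac{1}{b + b b}}{5} = \frac{2 b \frac{1}{b + b^{2}}}{5} = \frac{2 b}{5 \left(b + b^{2}\right)}$)
$K = \frac{109}{10}$ ($K = 11 + \frac{2}{5 \left(1 - 5\right)} = 11 + \frac{2}{5 \left(-4\right)} = 11 + \frac{2}{5} \left(- \frac{1}{4}\right) = 11 - \frac{1}{10} = \frac{109}{10} \approx 10.9$)
$\left(1 + K\right)^{2} = \left(1 + \frac{109}{10}\right)^{2} = \left(\frac{119}{10}\right)^{2} = \frac{14161}{100}$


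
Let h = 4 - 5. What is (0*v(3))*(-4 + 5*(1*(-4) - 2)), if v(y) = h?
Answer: 0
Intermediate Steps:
h = -1
v(y) = -1
(0*v(3))*(-4 + 5*(1*(-4) - 2)) = (0*(-1))*(-4 + 5*(1*(-4) - 2)) = 0*(-4 + 5*(-4 - 2)) = 0*(-4 + 5*(-6)) = 0*(-4 - 30) = 0*(-34) = 0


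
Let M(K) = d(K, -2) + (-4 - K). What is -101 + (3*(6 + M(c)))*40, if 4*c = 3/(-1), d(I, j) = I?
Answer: 139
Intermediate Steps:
c = -¾ (c = (3/(-1))/4 = (3*(-1))/4 = (¼)*(-3) = -¾ ≈ -0.75000)
M(K) = -4 (M(K) = K + (-4 - K) = -4)
-101 + (3*(6 + M(c)))*40 = -101 + (3*(6 - 4))*40 = -101 + (3*2)*40 = -101 + 6*40 = -101 + 240 = 139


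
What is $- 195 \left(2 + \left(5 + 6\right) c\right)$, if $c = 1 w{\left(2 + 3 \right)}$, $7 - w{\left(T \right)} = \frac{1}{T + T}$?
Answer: $- \frac{30381}{2} \approx -15191.0$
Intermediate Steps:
$w{\left(T \right)} = 7 - \frac{1}{2 T}$ ($w{\left(T \right)} = 7 - \frac{1}{T + T} = 7 - \frac{1}{2 T}$)
$c = \frac{69}{10}$ ($c = 1 \left(7 - \frac{1}{2 \left(2 + 3\right)}\right) = 1 \left(7 - \frac{1}{2 \cdot 5}\right) = 1 \left(7 - \frac{1}{10}\right) = 1 \cdot \frac{69}{10} = \frac{69}{10} \approx 6.9$)
$- 195 \left(2 + \left(5 + 6\right) c\right) = - 195 \left(2 + \left(5 + 6\right) \frac{69}{10}\right) = - 195 \left(2 + 11 \cdot \frac{69}{10}\right) = - 195 \left(2 + \frac{759}{10}\right) = \left(-195\right) \frac{779}{10} = - \frac{30381}{2}$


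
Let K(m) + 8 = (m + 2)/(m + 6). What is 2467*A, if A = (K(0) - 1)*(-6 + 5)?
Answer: 64142/3 ≈ 21381.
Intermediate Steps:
K(m) = -8 + (2 + m)/(6 + m) (K(m) = -8 + (m + 2)/(m + 6) = -8 + (2 + m)/(6 + m))
A = 26/3 (A = ((-46 - 7*0)/(6 + 0) - 1)*(-6 + 5) = ((-46 + 0)/6 - 1)*(-1) = ((⅙)*(-46) - 1)*(-1) = (-23/3 - 1)*(-1) = -26/3*(-1) = 26/3 ≈ 8.6667)
2467*A = 2467*(26/3) = 64142/3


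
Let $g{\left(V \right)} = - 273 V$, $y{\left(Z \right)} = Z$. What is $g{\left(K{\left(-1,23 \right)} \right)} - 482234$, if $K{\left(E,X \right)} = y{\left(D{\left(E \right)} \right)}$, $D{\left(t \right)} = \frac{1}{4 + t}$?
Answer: $-482325$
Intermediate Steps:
$K{\left(E,X \right)} = \frac{1}{4 + E}$
$g{\left(K{\left(-1,23 \right)} \right)} - 482234 = - \frac{273}{4 - 1} - 482234 = - \frac{273}{3} - 482234 = \left(-273\right) \frac{1}{3} - 482234 = -91 - 482234 = -482325$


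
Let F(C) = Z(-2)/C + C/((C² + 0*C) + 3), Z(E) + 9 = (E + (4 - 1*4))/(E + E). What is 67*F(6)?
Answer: -13199/156 ≈ -84.609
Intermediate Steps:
Z(E) = -17/2 (Z(E) = -9 + (E + (4 - 1*4))/(E + E) = -9 + (E + (4 - 4))/((2*E)) = -9 + (E + 0)*(1/(2*E)) = -9 + E*(1/(2*E)) = -9 + ½ = -17/2)
F(C) = -17/(2*C) + C/(3 + C²) (F(C) = -17/(2*C) + C/((C² + 0*C) + 3) = -17/(2*C) + C/((C² + 0) + 3) = -17/(2*C) + C/(C² + 3) = -17/(2*C) + C/(3 + C²))
67*F(6) = 67*((3/2)*(-17 - 5*6²)/(6*(3 + 6²))) = 67*((3/2)*(⅙)*(-17 - 5*36)/(3 + 36)) = 67*((3/2)*(⅙)*(-17 - 180)/39) = 67*((3/2)*(⅙)*(1/39)*(-197)) = 67*(-197/156) = -13199/156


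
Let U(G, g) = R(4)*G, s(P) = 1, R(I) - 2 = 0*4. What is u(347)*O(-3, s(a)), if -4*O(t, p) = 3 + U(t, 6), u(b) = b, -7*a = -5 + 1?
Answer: 1041/4 ≈ 260.25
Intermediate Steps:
a = 4/7 (a = -(-5 + 1)/7 = -⅐*(-4) = 4/7 ≈ 0.57143)
R(I) = 2 (R(I) = 2 + 0*4 = 2 + 0 = 2)
U(G, g) = 2*G
O(t, p) = -¾ - t/2 (O(t, p) = -(3 + 2*t)/4 = -¾ - t/2)
u(347)*O(-3, s(a)) = 347*(-¾ - ½*(-3)) = 347*(-¾ + 3/2) = 347*(¾) = 1041/4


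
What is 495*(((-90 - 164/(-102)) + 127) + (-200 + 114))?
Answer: -398805/17 ≈ -23459.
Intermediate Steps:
495*(((-90 - 164/(-102)) + 127) + (-200 + 114)) = 495*(((-90 - 164*(-1/102)) + 127) - 86) = 495*(((-90 + 82/51) + 127) - 86) = 495*((-4508/51 + 127) - 86) = 495*(1969/51 - 86) = 495*(-2417/51) = -398805/17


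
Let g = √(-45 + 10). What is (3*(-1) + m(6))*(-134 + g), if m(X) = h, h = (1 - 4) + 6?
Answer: 0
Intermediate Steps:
h = 3 (h = -3 + 6 = 3)
m(X) = 3
g = I*√35 (g = √(-35) = I*√35 ≈ 5.9161*I)
(3*(-1) + m(6))*(-134 + g) = (3*(-1) + 3)*(-134 + I*√35) = (-3 + 3)*(-134 + I*√35) = 0*(-134 + I*√35) = 0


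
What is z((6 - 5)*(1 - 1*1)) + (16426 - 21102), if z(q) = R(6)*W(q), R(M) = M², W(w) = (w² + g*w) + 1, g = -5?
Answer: -4640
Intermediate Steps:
W(w) = 1 + w² - 5*w (W(w) = (w² - 5*w) + 1 = 1 + w² - 5*w)
z(q) = 36 - 180*q + 36*q² (z(q) = 6²*(1 + q² - 5*q) = 36*(1 + q² - 5*q) = 36 - 180*q + 36*q²)
z((6 - 5)*(1 - 1*1)) + (16426 - 21102) = (36 - 180*(6 - 5)*(1 - 1*1) + 36*((6 - 5)*(1 - 1*1))²) + (16426 - 21102) = (36 - 180*(1 - 1) + 36*(1*(1 - 1))²) - 4676 = (36 - 180*0 + 36*(1*0)²) - 4676 = (36 - 180*0 + 36*0²) - 4676 = (36 + 0 + 36*0) - 4676 = (36 + 0 + 0) - 4676 = 36 - 4676 = -4640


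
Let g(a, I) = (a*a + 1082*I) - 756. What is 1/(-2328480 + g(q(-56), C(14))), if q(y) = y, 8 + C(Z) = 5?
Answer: -1/2329346 ≈ -4.2931e-7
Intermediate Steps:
C(Z) = -3 (C(Z) = -8 + 5 = -3)
g(a, I) = -756 + a² + 1082*I (g(a, I) = (a² + 1082*I) - 756 = -756 + a² + 1082*I)
1/(-2328480 + g(q(-56), C(14))) = 1/(-2328480 + (-756 + (-56)² + 1082*(-3))) = 1/(-2328480 + (-756 + 3136 - 3246)) = 1/(-2328480 - 866) = 1/(-2329346) = -1/2329346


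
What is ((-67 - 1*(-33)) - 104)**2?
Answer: 19044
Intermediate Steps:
((-67 - 1*(-33)) - 104)**2 = ((-67 + 33) - 104)**2 = (-34 - 104)**2 = (-138)**2 = 19044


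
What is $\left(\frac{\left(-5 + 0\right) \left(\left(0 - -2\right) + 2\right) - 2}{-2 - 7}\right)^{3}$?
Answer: $\frac{10648}{729} \approx 14.606$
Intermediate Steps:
$\left(\frac{\left(-5 + 0\right) \left(\left(0 - -2\right) + 2\right) - 2}{-2 - 7}\right)^{3} = \left(\frac{- 5 \left(\left(0 + 2\right) + 2\right) - 2}{-9}\right)^{3} = \left(\left(- 5 \left(2 + 2\right) - 2\right) \left(- \frac{1}{9}\right)\right)^{3} = \left(\left(\left(-5\right) 4 - 2\right) \left(- \frac{1}{9}\right)\right)^{3} = \left(\left(-20 - 2\right) \left(- \frac{1}{9}\right)\right)^{3} = \left(\left(-22\right) \left(- \frac{1}{9}\right)\right)^{3} = \left(\frac{22}{9}\right)^{3} = \frac{10648}{729}$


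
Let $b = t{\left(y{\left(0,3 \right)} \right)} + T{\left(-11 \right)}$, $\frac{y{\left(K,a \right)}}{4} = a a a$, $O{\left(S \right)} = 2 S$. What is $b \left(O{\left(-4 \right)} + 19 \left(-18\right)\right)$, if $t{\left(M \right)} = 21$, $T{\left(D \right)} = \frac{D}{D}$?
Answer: $-7700$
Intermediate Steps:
$y{\left(K,a \right)} = 4 a^{3}$ ($y{\left(K,a \right)} = 4 a a a = 4 a^{2} a = 4 a^{3}$)
$T{\left(D \right)} = 1$
$b = 22$ ($b = 21 + 1 = 22$)
$b \left(O{\left(-4 \right)} + 19 \left(-18\right)\right) = 22 \left(2 \left(-4\right) + 19 \left(-18\right)\right) = 22 \left(-8 - 342\right) = 22 \left(-350\right) = -7700$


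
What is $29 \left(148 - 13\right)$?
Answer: $3915$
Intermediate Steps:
$29 \left(148 - 13\right) = 29 \cdot 135 = 3915$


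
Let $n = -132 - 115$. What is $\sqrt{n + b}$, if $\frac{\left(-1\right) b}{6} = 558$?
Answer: $i \sqrt{3595} \approx 59.958 i$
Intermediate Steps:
$b = -3348$ ($b = \left(-6\right) 558 = -3348$)
$n = -247$ ($n = -132 - 115 = -247$)
$\sqrt{n + b} = \sqrt{-247 - 3348} = \sqrt{-3595} = i \sqrt{3595}$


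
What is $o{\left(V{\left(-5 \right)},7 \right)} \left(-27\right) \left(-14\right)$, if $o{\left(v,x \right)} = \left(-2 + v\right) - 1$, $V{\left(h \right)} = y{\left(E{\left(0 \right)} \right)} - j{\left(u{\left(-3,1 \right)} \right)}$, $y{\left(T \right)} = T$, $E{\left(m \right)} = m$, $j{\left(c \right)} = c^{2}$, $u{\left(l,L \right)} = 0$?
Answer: $-1134$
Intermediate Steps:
$V{\left(h \right)} = 0$ ($V{\left(h \right)} = 0 - 0^{2} = 0 - 0 = 0 + 0 = 0$)
$o{\left(v,x \right)} = -3 + v$
$o{\left(V{\left(-5 \right)},7 \right)} \left(-27\right) \left(-14\right) = \left(-3 + 0\right) \left(-27\right) \left(-14\right) = \left(-3\right) \left(-27\right) \left(-14\right) = 81 \left(-14\right) = -1134$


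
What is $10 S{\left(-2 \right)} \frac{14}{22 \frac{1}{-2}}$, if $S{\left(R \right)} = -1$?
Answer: $\frac{140}{11} \approx 12.727$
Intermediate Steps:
$10 S{\left(-2 \right)} \frac{14}{22 \frac{1}{-2}} = 10 \left(-1\right) \frac{14}{22 \frac{1}{-2}} = - 10 \frac{14}{22 \left(- \frac{1}{2}\right)} = - 10 \frac{14}{-11} = - 10 \cdot 14 \left(- \frac{1}{11}\right) = \left(-10\right) \left(- \frac{14}{11}\right) = \frac{140}{11}$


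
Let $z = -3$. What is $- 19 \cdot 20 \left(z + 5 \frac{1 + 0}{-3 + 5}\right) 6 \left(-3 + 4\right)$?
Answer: $1140$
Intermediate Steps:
$- 19 \cdot 20 \left(z + 5 \frac{1 + 0}{-3 + 5}\right) 6 \left(-3 + 4\right) = - 19 \cdot 20 \left(-3 + 5 \frac{1 + 0}{-3 + 5}\right) 6 \left(-3 + 4\right) = - 19 \cdot 20 \left(-3 + 5 \cdot 1 \cdot \frac{1}{2}\right) 6 \cdot 1 = - 19 \cdot 20 \left(-3 + 5 \cdot 1 \cdot \frac{1}{2}\right) 6 = - 19 \cdot 20 \left(-3 + 5 \cdot \frac{1}{2}\right) 6 = - 19 \cdot 20 \left(-3 + \frac{5}{2}\right) 6 = - 19 \cdot 20 \left(- \frac{1}{2}\right) 6 = \left(-19\right) \left(-10\right) 6 = 190 \cdot 6 = 1140$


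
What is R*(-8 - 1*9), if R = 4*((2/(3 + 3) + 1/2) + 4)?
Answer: -986/3 ≈ -328.67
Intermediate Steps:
R = 58/3 (R = 4*((2/6 + 1*(½)) + 4) = 4*((2*(⅙) + ½) + 4) = 4*((⅓ + ½) + 4) = 4*(⅚ + 4) = 4*(29/6) = 58/3 ≈ 19.333)
R*(-8 - 1*9) = 58*(-8 - 1*9)/3 = 58*(-8 - 9)/3 = (58/3)*(-17) = -986/3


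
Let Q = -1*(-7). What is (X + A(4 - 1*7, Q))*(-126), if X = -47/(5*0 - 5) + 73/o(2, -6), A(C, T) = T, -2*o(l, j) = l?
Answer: 35658/5 ≈ 7131.6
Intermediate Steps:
o(l, j) = -l/2
Q = 7
X = -318/5 (X = -47/(5*0 - 5) + 73/((-½*2)) = -47/(0 - 5) + 73/(-1) = -47/(-5) + 73*(-1) = -47*(-⅕) - 73 = 47/5 - 73 = -318/5 ≈ -63.600)
(X + A(4 - 1*7, Q))*(-126) = (-318/5 + 7)*(-126) = -283/5*(-126) = 35658/5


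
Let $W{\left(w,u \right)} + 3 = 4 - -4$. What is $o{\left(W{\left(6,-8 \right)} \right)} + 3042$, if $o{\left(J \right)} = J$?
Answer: $3047$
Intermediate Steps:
$W{\left(w,u \right)} = 5$ ($W{\left(w,u \right)} = -3 + \left(4 - -4\right) = -3 + \left(4 + 4\right) = -3 + 8 = 5$)
$o{\left(W{\left(6,-8 \right)} \right)} + 3042 = 5 + 3042 = 3047$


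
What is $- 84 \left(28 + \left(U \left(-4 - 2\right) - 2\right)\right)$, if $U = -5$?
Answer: $-4704$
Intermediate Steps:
$- 84 \left(28 + \left(U \left(-4 - 2\right) - 2\right)\right) = - 84 \left(28 - \left(2 + 5 \left(-4 - 2\right)\right)\right) = - 84 \left(28 - -28\right) = - 84 \left(28 + \left(30 - 2\right)\right) = - 84 \left(28 + 28\right) = \left(-84\right) 56 = -4704$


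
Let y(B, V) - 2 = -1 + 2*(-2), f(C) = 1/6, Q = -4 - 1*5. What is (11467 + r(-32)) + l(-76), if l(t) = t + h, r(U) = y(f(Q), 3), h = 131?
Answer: 11519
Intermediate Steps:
Q = -9 (Q = -4 - 5 = -9)
f(C) = ⅙
y(B, V) = -3 (y(B, V) = 2 + (-1 + 2*(-2)) = 2 + (-1 - 4) = 2 - 5 = -3)
r(U) = -3
l(t) = 131 + t (l(t) = t + 131 = 131 + t)
(11467 + r(-32)) + l(-76) = (11467 - 3) + (131 - 76) = 11464 + 55 = 11519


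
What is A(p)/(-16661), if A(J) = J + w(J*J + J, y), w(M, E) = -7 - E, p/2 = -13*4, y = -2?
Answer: 109/16661 ≈ 0.0065422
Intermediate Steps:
p = -104 (p = 2*(-13*4) = 2*(-52) = -104)
A(J) = -5 + J (A(J) = J + (-7 - 1*(-2)) = J + (-7 + 2) = J - 5 = -5 + J)
A(p)/(-16661) = (-5 - 104)/(-16661) = -109*(-1/16661) = 109/16661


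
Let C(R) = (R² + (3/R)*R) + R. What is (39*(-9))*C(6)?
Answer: -15795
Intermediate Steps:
C(R) = 3 + R + R² (C(R) = (R² + 3) + R = (3 + R²) + R = 3 + R + R²)
(39*(-9))*C(6) = (39*(-9))*(3 + 6 + 6²) = -351*(3 + 6 + 36) = -351*45 = -15795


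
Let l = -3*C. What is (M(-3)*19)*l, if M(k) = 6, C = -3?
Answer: 1026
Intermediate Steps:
l = 9 (l = -3*(-3) = 9)
(M(-3)*19)*l = (6*19)*9 = 114*9 = 1026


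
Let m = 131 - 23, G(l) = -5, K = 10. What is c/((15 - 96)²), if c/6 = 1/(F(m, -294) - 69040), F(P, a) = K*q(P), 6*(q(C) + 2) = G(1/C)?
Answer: -2/151052445 ≈ -1.3240e-8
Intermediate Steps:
q(C) = -17/6 (q(C) = -2 + (⅙)*(-5) = -2 - ⅚ = -17/6)
m = 108
F(P, a) = -85/3 (F(P, a) = 10*(-17/6) = -85/3)
c = -18/207205 (c = 6/(-85/3 - 69040) = 6/(-207205/3) = 6*(-3/207205) = -18/207205 ≈ -8.6871e-5)
c/((15 - 96)²) = -18/(207205*(15 - 96)²) = -18/(207205*((-81)²)) = -18/207205/6561 = -18/207205*1/6561 = -2/151052445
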